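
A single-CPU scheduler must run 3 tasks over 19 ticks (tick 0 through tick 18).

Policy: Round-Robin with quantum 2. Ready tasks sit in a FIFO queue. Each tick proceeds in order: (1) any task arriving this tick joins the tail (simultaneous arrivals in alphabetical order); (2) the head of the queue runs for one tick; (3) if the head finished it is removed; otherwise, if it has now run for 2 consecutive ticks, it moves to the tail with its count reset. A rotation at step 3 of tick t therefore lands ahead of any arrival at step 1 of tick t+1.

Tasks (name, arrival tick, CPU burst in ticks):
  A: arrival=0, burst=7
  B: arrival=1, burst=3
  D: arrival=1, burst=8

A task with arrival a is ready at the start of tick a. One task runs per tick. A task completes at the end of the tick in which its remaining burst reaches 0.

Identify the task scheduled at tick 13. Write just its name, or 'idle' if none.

running at tick 13 = D

t=0: queue=[A] q_used=0 → run A
t=1: queue=[A,B,D] q_used=1 → run A
t=2: queue=[B,D,A] q_used=0 → run B
t=3: queue=[B,D,A] q_used=1 → run B
t=4: queue=[D,A,B] q_used=0 → run D
t=5: queue=[D,A,B] q_used=1 → run D
t=6: queue=[A,B,D] q_used=0 → run A
t=7: queue=[A,B,D] q_used=1 → run A
t=8: queue=[B,D,A] q_used=0 → run B
t=9: queue=[D,A] q_used=0 → run D
t=10: queue=[D,A] q_used=1 → run D
t=11: queue=[A,D] q_used=0 → run A
t=12: queue=[A,D] q_used=1 → run A
t=13: queue=[D,A] q_used=0 → run D
t=14: queue=[D,A] q_used=1 → run D
t=15: queue=[A,D] q_used=0 → run A
t=16: queue=[D] q_used=0 → run D
t=17: queue=[D] q_used=1 → run D
t=18: (idle)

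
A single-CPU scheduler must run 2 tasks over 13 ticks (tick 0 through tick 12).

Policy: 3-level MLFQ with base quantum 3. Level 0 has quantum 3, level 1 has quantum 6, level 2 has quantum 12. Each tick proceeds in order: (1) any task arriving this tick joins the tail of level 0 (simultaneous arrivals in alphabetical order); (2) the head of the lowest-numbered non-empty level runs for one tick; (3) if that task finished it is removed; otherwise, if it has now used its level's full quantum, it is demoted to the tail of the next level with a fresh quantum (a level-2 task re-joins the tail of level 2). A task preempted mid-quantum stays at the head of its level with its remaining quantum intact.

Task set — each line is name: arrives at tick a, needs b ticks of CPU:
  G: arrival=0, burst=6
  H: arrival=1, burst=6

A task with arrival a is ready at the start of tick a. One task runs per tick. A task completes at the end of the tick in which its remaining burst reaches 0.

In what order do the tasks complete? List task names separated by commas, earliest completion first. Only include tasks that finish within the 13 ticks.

completion order = G, H

t=0: L0/L1/L2 = G/-/- → run G
t=1: L0/L1/L2 = GH/-/- → run G
t=2: L0/L1/L2 = GH/-/- → run G
t=3: L0/L1/L2 = H/G/- → run H
t=4: L0/L1/L2 = H/G/- → run H
t=5: L0/L1/L2 = H/G/- → run H
t=6: L0/L1/L2 = -/GH/- → run G
t=7: L0/L1/L2 = -/GH/- → run G
t=8: L0/L1/L2 = -/GH/- → run G
t=9: L0/L1/L2 = -/H/- → run H
t=10: L0/L1/L2 = -/H/- → run H
t=11: L0/L1/L2 = -/H/- → run H
t=12: (idle)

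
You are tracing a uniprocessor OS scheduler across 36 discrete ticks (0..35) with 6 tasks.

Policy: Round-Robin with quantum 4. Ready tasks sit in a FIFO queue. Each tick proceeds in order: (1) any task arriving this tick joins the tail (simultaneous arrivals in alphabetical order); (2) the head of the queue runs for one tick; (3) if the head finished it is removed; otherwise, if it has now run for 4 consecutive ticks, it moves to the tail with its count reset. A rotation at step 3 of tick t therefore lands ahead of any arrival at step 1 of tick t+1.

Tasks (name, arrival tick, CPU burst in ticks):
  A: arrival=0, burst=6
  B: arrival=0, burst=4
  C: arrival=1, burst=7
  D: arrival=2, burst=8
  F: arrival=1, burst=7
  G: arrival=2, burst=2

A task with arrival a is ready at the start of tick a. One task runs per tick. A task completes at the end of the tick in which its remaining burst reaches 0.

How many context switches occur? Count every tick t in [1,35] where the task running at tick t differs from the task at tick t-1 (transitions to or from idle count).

t=0: queue=[A,B] q_used=0 → run A
t=1: queue=[A,B,C,F] q_used=1 → run A
t=2: queue=[A,B,C,F,D,G] q_used=2 → run A
t=3: queue=[A,B,C,F,D,G] q_used=3 → run A
t=4: queue=[B,C,F,D,G,A] q_used=0 → run B
t=5: queue=[B,C,F,D,G,A] q_used=1 → run B
t=6: queue=[B,C,F,D,G,A] q_used=2 → run B
t=7: queue=[B,C,F,D,G,A] q_used=3 → run B
t=8: queue=[C,F,D,G,A] q_used=0 → run C
t=9: queue=[C,F,D,G,A] q_used=1 → run C
t=10: queue=[C,F,D,G,A] q_used=2 → run C
t=11: queue=[C,F,D,G,A] q_used=3 → run C
t=12: queue=[F,D,G,A,C] q_used=0 → run F
t=13: queue=[F,D,G,A,C] q_used=1 → run F
t=14: queue=[F,D,G,A,C] q_used=2 → run F
t=15: queue=[F,D,G,A,C] q_used=3 → run F
t=16: queue=[D,G,A,C,F] q_used=0 → run D
t=17: queue=[D,G,A,C,F] q_used=1 → run D
t=18: queue=[D,G,A,C,F] q_used=2 → run D
t=19: queue=[D,G,A,C,F] q_used=3 → run D
t=20: queue=[G,A,C,F,D] q_used=0 → run G
t=21: queue=[G,A,C,F,D] q_used=1 → run G
t=22: queue=[A,C,F,D] q_used=0 → run A
t=23: queue=[A,C,F,D] q_used=1 → run A
t=24: queue=[C,F,D] q_used=0 → run C
t=25: queue=[C,F,D] q_used=1 → run C
t=26: queue=[C,F,D] q_used=2 → run C
t=27: queue=[F,D] q_used=0 → run F
t=28: queue=[F,D] q_used=1 → run F
t=29: queue=[F,D] q_used=2 → run F
t=30: queue=[D] q_used=0 → run D
t=31: queue=[D] q_used=1 → run D
t=32: queue=[D] q_used=2 → run D
t=33: queue=[D] q_used=3 → run D
t=34: (idle)
t=35: (idle)

context switches = 10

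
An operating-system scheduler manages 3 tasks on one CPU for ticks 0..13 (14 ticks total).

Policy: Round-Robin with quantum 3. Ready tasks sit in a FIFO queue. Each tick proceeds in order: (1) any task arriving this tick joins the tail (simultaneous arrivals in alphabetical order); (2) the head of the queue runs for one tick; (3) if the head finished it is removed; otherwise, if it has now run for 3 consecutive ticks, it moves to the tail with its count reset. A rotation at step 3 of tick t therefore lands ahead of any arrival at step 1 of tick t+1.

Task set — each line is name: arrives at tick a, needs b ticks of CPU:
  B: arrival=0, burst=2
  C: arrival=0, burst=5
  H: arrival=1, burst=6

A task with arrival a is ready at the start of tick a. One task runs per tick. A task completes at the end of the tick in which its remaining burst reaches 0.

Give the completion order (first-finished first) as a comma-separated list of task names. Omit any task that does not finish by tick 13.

completion order = B, C, H

t=0: queue=[B,C] q_used=0 → run B
t=1: queue=[B,C,H] q_used=1 → run B
t=2: queue=[C,H] q_used=0 → run C
t=3: queue=[C,H] q_used=1 → run C
t=4: queue=[C,H] q_used=2 → run C
t=5: queue=[H,C] q_used=0 → run H
t=6: queue=[H,C] q_used=1 → run H
t=7: queue=[H,C] q_used=2 → run H
t=8: queue=[C,H] q_used=0 → run C
t=9: queue=[C,H] q_used=1 → run C
t=10: queue=[H] q_used=0 → run H
t=11: queue=[H] q_used=1 → run H
t=12: queue=[H] q_used=2 → run H
t=13: (idle)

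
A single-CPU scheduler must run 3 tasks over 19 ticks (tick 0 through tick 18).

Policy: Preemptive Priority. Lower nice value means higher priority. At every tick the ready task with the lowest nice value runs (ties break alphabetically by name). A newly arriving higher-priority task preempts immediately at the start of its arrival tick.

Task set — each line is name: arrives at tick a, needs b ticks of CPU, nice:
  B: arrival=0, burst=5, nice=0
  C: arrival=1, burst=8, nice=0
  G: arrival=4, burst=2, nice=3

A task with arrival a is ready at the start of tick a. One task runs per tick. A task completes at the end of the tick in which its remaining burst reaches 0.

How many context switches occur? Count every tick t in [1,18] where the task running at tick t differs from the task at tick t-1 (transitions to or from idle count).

context switches = 3

t=0: ready={B} → run B
t=1: ready={B,C} → run B
t=2: ready={B,C} → run B
t=3: ready={B,C} → run B
t=4: ready={B,C,G} → run B
t=5: ready={C,G} → run C
t=6: ready={C,G} → run C
t=7: ready={C,G} → run C
t=8: ready={C,G} → run C
t=9: ready={C,G} → run C
t=10: ready={C,G} → run C
t=11: ready={C,G} → run C
t=12: ready={C,G} → run C
t=13: ready={G} → run G
t=14: ready={G} → run G
t=15: (idle)
t=16: (idle)
t=17: (idle)
t=18: (idle)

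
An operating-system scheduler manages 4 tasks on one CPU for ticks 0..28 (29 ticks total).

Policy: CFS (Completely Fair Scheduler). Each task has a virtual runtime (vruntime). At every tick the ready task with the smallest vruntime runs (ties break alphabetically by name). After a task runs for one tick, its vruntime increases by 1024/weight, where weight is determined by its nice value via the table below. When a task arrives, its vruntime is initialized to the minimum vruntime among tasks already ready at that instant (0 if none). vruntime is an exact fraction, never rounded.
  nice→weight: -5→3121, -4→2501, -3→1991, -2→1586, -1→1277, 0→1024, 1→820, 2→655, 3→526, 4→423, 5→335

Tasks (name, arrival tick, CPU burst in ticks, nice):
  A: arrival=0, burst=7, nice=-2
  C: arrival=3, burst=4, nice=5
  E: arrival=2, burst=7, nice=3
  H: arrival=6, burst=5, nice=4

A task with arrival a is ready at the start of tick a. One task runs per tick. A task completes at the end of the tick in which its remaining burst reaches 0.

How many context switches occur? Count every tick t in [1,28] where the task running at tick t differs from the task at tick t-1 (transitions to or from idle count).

context switches = 19

t=0: vr[A=0] → run A
t=1: vr[A=512/793] → run A
t=2: vr[A=1024/793 E=1024/793] → run A
t=3: vr[A=1536/793 C=1024/793 E=1024/793] → run C
t=4: vr[A=1536/793 C=1155072/265655 E=1024/793] → run E
t=5: vr[A=1536/793 C=1155072/265655 E=675328/208559] → run A
t=6: vr[A=2048/793 C=1155072/265655 E=675328/208559 H=2048/793] → run A
t=7: vr[A=2560/793 C=1155072/265655 E=675328/208559 H=2048/793] → run H
t=8: vr[A=2560/793 C=1155072/265655 E=675328/208559 H=1678336/335439] → run A
t=9: vr[A=3072/793 C=1155072/265655 E=675328/208559 H=1678336/335439] → run E
t=10: vr[A=3072/793 C=1155072/265655 E=1081344/208559 H=1678336/335439] → run A
t=11: vr[C=1155072/265655 E=1081344/208559 H=1678336/335439] → run C
t=12: vr[C=1967104/265655 E=1081344/208559 H=1678336/335439] → run H
t=13: vr[C=1967104/265655 E=1081344/208559 H=2490368/335439] → run E
t=14: vr[C=1967104/265655 E=1487360/208559 H=2490368/335439] → run E
t=15: vr[C=1967104/265655 E=1893376/208559 H=2490368/335439] → run C
t=16: vr[C=2779136/265655 E=1893376/208559 H=2490368/335439] → run H
t=17: vr[C=2779136/265655 E=1893376/208559 H=1100800/111813] → run E
t=18: vr[C=2779136/265655 E=2299392/208559 H=1100800/111813] → run H
t=19: vr[C=2779136/265655 E=2299392/208559 H=4114432/335439] → run C
t=20: vr[E=2299392/208559 H=4114432/335439] → run E
t=21: vr[E=2705408/208559 H=4114432/335439] → run H
t=22: vr[E=2705408/208559] → run E
t=23: (idle)
t=24: (idle)
t=25: (idle)
t=26: (idle)
t=27: (idle)
t=28: (idle)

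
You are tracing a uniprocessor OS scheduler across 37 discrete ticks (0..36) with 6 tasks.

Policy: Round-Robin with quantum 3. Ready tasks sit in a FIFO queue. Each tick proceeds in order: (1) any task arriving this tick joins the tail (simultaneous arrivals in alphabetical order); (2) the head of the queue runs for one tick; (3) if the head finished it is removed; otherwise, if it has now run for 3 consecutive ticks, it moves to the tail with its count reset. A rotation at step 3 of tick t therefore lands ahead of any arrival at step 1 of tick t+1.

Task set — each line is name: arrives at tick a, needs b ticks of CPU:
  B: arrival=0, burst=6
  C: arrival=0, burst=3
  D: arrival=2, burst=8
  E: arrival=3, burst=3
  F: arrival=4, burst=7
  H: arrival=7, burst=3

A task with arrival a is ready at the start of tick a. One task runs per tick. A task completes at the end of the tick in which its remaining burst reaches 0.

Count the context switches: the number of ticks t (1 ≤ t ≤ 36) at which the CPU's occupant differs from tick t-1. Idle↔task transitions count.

t=0: queue=[B,C] q_used=0 → run B
t=1: queue=[B,C] q_used=1 → run B
t=2: queue=[B,C,D] q_used=2 → run B
t=3: queue=[C,D,B,E] q_used=0 → run C
t=4: queue=[C,D,B,E,F] q_used=1 → run C
t=5: queue=[C,D,B,E,F] q_used=2 → run C
t=6: queue=[D,B,E,F] q_used=0 → run D
t=7: queue=[D,B,E,F,H] q_used=1 → run D
t=8: queue=[D,B,E,F,H] q_used=2 → run D
t=9: queue=[B,E,F,H,D] q_used=0 → run B
t=10: queue=[B,E,F,H,D] q_used=1 → run B
t=11: queue=[B,E,F,H,D] q_used=2 → run B
t=12: queue=[E,F,H,D] q_used=0 → run E
t=13: queue=[E,F,H,D] q_used=1 → run E
t=14: queue=[E,F,H,D] q_used=2 → run E
t=15: queue=[F,H,D] q_used=0 → run F
t=16: queue=[F,H,D] q_used=1 → run F
t=17: queue=[F,H,D] q_used=2 → run F
t=18: queue=[H,D,F] q_used=0 → run H
t=19: queue=[H,D,F] q_used=1 → run H
t=20: queue=[H,D,F] q_used=2 → run H
t=21: queue=[D,F] q_used=0 → run D
t=22: queue=[D,F] q_used=1 → run D
t=23: queue=[D,F] q_used=2 → run D
t=24: queue=[F,D] q_used=0 → run F
t=25: queue=[F,D] q_used=1 → run F
t=26: queue=[F,D] q_used=2 → run F
t=27: queue=[D,F] q_used=0 → run D
t=28: queue=[D,F] q_used=1 → run D
t=29: queue=[F] q_used=0 → run F
t=30: (idle)
t=31: (idle)
t=32: (idle)
t=33: (idle)
t=34: (idle)
t=35: (idle)
t=36: (idle)

context switches = 11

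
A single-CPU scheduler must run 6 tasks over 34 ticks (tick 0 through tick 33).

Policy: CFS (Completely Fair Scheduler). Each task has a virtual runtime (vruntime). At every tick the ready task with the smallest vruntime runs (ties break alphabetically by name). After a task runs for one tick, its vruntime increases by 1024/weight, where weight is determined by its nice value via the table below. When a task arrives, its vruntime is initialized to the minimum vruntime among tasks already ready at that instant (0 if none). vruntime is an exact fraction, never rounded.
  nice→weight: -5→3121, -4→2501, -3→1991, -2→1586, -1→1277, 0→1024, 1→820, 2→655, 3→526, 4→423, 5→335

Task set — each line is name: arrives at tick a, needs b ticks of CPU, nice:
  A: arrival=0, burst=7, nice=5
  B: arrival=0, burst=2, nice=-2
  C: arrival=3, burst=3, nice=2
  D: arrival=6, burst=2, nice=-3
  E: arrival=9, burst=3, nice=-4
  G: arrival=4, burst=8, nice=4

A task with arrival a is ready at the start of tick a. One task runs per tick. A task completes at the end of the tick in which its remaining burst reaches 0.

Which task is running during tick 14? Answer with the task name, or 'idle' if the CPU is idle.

t=0: vr[A=0 B=0] → run A
t=1: vr[A=1024/335 B=0] → run B
t=2: vr[A=1024/335 B=512/793] → run B
t=3: vr[A=1024/335 C=1024/335] → run A
t=4: vr[A=2048/335 C=1024/335 G=1024/335] → run C
t=5: vr[A=2048/335 C=202752/43885 G=1024/335] → run G
t=6: vr[A=2048/335 C=202752/43885 D=202752/43885 G=776192/141705] → run C
t=7: vr[A=2048/335 C=54272/8777 D=202752/43885 G=776192/141705] → run D
t=8: vr[A=2048/335 C=54272/8777 D=448617472/87375035 G=776192/141705] → run D
t=9: vr[A=2048/335 C=54272/8777 E=776192/141705 G=776192/141705] → run E
t=10: vr[A=2048/335 C=54272/8777 E=2086362112/354404205 G=776192/141705] → run G
t=11: vr[A=2048/335 C=54272/8777 E=2086362112/354404205 G=1119232/141705] → run E
t=12: vr[A=2048/335 C=54272/8777 E=2231468032/354404205 G=1119232/141705] → run A
t=13: vr[A=3072/335 C=54272/8777 E=2231468032/354404205 G=1119232/141705] → run C
t=14: vr[A=3072/335 E=2231468032/354404205 G=1119232/141705] → run E
t=15: vr[A=3072/335 G=1119232/141705] → run G
t=16: vr[A=3072/335 G=487424/47235] → run A
t=17: vr[A=4096/335 G=487424/47235] → run G
t=18: vr[A=4096/335 G=1805312/141705] → run A
t=19: vr[A=1024/67 G=1805312/141705] → run G
t=20: vr[A=1024/67 G=2148352/141705] → run G
t=21: vr[A=1024/67 G=830464/47235] → run A
t=22: vr[A=6144/335 G=830464/47235] → run G
t=23: vr[A=6144/335 G=2834432/141705] → run A
t=24: vr[G=2834432/141705] → run G
t=25: (idle)
t=26: (idle)
t=27: (idle)
t=28: (idle)
t=29: (idle)
t=30: (idle)
t=31: (idle)
t=32: (idle)
t=33: (idle)

running at tick 14 = E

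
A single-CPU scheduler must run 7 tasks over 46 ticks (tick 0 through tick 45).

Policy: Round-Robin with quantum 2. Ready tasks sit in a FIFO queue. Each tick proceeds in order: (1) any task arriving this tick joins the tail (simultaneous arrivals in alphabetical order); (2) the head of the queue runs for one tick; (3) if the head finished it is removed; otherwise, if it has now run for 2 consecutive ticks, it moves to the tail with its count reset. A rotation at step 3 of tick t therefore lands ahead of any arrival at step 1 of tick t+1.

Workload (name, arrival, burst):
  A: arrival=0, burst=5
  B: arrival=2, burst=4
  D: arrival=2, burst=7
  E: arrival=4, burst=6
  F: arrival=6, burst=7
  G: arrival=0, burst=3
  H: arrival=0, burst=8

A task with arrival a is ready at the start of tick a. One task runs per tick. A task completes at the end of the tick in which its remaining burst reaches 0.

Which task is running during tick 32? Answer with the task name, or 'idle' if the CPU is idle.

running at tick 32 = E

t=0: queue=[A,G,H] q_used=0 → run A
t=1: queue=[A,G,H] q_used=1 → run A
t=2: queue=[G,H,A,B,D] q_used=0 → run G
t=3: queue=[G,H,A,B,D] q_used=1 → run G
t=4: queue=[H,A,B,D,G,E] q_used=0 → run H
t=5: queue=[H,A,B,D,G,E] q_used=1 → run H
t=6: queue=[A,B,D,G,E,H,F] q_used=0 → run A
t=7: queue=[A,B,D,G,E,H,F] q_used=1 → run A
t=8: queue=[B,D,G,E,H,F,A] q_used=0 → run B
t=9: queue=[B,D,G,E,H,F,A] q_used=1 → run B
t=10: queue=[D,G,E,H,F,A,B] q_used=0 → run D
t=11: queue=[D,G,E,H,F,A,B] q_used=1 → run D
t=12: queue=[G,E,H,F,A,B,D] q_used=0 → run G
t=13: queue=[E,H,F,A,B,D] q_used=0 → run E
t=14: queue=[E,H,F,A,B,D] q_used=1 → run E
t=15: queue=[H,F,A,B,D,E] q_used=0 → run H
t=16: queue=[H,F,A,B,D,E] q_used=1 → run H
t=17: queue=[F,A,B,D,E,H] q_used=0 → run F
t=18: queue=[F,A,B,D,E,H] q_used=1 → run F
t=19: queue=[A,B,D,E,H,F] q_used=0 → run A
t=20: queue=[B,D,E,H,F] q_used=0 → run B
t=21: queue=[B,D,E,H,F] q_used=1 → run B
t=22: queue=[D,E,H,F] q_used=0 → run D
t=23: queue=[D,E,H,F] q_used=1 → run D
t=24: queue=[E,H,F,D] q_used=0 → run E
t=25: queue=[E,H,F,D] q_used=1 → run E
t=26: queue=[H,F,D,E] q_used=0 → run H
t=27: queue=[H,F,D,E] q_used=1 → run H
t=28: queue=[F,D,E,H] q_used=0 → run F
t=29: queue=[F,D,E,H] q_used=1 → run F
t=30: queue=[D,E,H,F] q_used=0 → run D
t=31: queue=[D,E,H,F] q_used=1 → run D
t=32: queue=[E,H,F,D] q_used=0 → run E
t=33: queue=[E,H,F,D] q_used=1 → run E
t=34: queue=[H,F,D] q_used=0 → run H
t=35: queue=[H,F,D] q_used=1 → run H
t=36: queue=[F,D] q_used=0 → run F
t=37: queue=[F,D] q_used=1 → run F
t=38: queue=[D,F] q_used=0 → run D
t=39: queue=[F] q_used=0 → run F
t=40: (idle)
t=41: (idle)
t=42: (idle)
t=43: (idle)
t=44: (idle)
t=45: (idle)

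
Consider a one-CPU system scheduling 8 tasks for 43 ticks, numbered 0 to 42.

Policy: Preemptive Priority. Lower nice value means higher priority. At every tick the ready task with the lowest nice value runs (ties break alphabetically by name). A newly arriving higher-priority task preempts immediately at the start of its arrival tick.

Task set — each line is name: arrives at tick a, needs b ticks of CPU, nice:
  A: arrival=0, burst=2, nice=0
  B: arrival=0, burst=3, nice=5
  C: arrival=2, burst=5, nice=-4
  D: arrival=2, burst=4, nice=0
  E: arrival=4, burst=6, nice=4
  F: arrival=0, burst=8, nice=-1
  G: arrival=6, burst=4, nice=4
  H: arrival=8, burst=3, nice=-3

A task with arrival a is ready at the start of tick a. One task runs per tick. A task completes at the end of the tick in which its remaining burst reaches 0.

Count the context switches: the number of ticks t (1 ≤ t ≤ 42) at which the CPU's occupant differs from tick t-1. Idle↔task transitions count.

t=0: ready={A,B,F} → run F
t=1: ready={A,B,F} → run F
t=2: ready={A,B,C,D,F} → run C
t=3: ready={A,B,C,D,F} → run C
t=4: ready={A,B,C,D,E,F} → run C
t=5: ready={A,B,C,D,E,F} → run C
t=6: ready={A,B,C,D,E,F,G} → run C
t=7: ready={A,B,D,E,F,G} → run F
t=8: ready={A,B,D,E,F,G,H} → run H
t=9: ready={A,B,D,E,F,G,H} → run H
t=10: ready={A,B,D,E,F,G,H} → run H
t=11: ready={A,B,D,E,F,G} → run F
t=12: ready={A,B,D,E,F,G} → run F
t=13: ready={A,B,D,E,F,G} → run F
t=14: ready={A,B,D,E,F,G} → run F
t=15: ready={A,B,D,E,F,G} → run F
t=16: ready={A,B,D,E,G} → run A
t=17: ready={A,B,D,E,G} → run A
t=18: ready={B,D,E,G} → run D
t=19: ready={B,D,E,G} → run D
t=20: ready={B,D,E,G} → run D
t=21: ready={B,D,E,G} → run D
t=22: ready={B,E,G} → run E
t=23: ready={B,E,G} → run E
t=24: ready={B,E,G} → run E
t=25: ready={B,E,G} → run E
t=26: ready={B,E,G} → run E
t=27: ready={B,E,G} → run E
t=28: ready={B,G} → run G
t=29: ready={B,G} → run G
t=30: ready={B,G} → run G
t=31: ready={B,G} → run G
t=32: ready={B} → run B
t=33: ready={B} → run B
t=34: ready={B} → run B
t=35: (idle)
t=36: (idle)
t=37: (idle)
t=38: (idle)
t=39: (idle)
t=40: (idle)
t=41: (idle)
t=42: (idle)

context switches = 10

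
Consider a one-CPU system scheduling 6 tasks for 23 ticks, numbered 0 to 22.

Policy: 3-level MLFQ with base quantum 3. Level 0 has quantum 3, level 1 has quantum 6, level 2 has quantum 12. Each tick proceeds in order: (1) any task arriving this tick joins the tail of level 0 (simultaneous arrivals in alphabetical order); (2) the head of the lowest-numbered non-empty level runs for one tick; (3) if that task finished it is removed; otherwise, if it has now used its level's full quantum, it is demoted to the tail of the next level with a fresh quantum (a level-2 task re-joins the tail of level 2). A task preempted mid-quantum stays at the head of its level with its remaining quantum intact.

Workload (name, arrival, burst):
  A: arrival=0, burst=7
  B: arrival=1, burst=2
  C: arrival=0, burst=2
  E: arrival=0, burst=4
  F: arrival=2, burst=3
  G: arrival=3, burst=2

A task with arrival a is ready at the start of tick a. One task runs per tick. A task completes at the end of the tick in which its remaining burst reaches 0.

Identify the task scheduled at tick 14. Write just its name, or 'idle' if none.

running at tick 14 = G

t=0: L0/L1/L2 = ACE/-/- → run A
t=1: L0/L1/L2 = ACEB/-/- → run A
t=2: L0/L1/L2 = ACEBF/-/- → run A
t=3: L0/L1/L2 = CEBFG/A/- → run C
t=4: L0/L1/L2 = CEBFG/A/- → run C
t=5: L0/L1/L2 = EBFG/A/- → run E
t=6: L0/L1/L2 = EBFG/A/- → run E
t=7: L0/L1/L2 = EBFG/A/- → run E
t=8: L0/L1/L2 = BFG/AE/- → run B
t=9: L0/L1/L2 = BFG/AE/- → run B
t=10: L0/L1/L2 = FG/AE/- → run F
t=11: L0/L1/L2 = FG/AE/- → run F
t=12: L0/L1/L2 = FG/AE/- → run F
t=13: L0/L1/L2 = G/AE/- → run G
t=14: L0/L1/L2 = G/AE/- → run G
t=15: L0/L1/L2 = -/AE/- → run A
t=16: L0/L1/L2 = -/AE/- → run A
t=17: L0/L1/L2 = -/AE/- → run A
t=18: L0/L1/L2 = -/AE/- → run A
t=19: L0/L1/L2 = -/E/- → run E
t=20: (idle)
t=21: (idle)
t=22: (idle)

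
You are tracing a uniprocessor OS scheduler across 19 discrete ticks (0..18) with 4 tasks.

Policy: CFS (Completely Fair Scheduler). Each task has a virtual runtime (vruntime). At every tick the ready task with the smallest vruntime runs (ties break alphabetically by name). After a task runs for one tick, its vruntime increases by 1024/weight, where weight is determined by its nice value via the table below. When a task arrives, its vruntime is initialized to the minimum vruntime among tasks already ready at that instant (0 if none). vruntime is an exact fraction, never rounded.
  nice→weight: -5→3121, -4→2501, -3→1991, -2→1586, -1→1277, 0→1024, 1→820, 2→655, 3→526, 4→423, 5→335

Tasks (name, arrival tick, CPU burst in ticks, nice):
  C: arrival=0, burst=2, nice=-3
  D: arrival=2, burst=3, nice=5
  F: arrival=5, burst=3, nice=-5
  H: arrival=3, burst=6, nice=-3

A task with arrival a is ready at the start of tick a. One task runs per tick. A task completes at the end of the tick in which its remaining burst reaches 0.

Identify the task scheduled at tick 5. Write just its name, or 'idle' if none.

running at tick 5 = F

t=0: vr[C=0] → run C
t=1: vr[C=1024/1991] → run C
t=2: vr[D=0] → run D
t=3: vr[D=1024/335 H=1024/335] → run D
t=4: vr[D=2048/335 H=1024/335] → run H
t=5: vr[D=2048/335 F=2381824/666985 H=2381824/666985] → run F
t=6: vr[D=2048/335 F=8116665344/2081660185 H=2381824/666985] → run H
t=7: vr[D=2048/335 F=8116665344/2081660185 H=2724864/666985] → run F
t=8: vr[D=2048/335 F=8799657984/2081660185 H=2724864/666985] → run H
t=9: vr[D=2048/335 F=8799657984/2081660185 H=3067904/666985] → run F
t=10: vr[D=2048/335 H=3067904/666985] → run H
t=11: vr[D=2048/335 H=3410944/666985] → run H
t=12: vr[D=2048/335 H=3753984/666985] → run H
t=13: vr[D=2048/335] → run D
t=14: (idle)
t=15: (idle)
t=16: (idle)
t=17: (idle)
t=18: (idle)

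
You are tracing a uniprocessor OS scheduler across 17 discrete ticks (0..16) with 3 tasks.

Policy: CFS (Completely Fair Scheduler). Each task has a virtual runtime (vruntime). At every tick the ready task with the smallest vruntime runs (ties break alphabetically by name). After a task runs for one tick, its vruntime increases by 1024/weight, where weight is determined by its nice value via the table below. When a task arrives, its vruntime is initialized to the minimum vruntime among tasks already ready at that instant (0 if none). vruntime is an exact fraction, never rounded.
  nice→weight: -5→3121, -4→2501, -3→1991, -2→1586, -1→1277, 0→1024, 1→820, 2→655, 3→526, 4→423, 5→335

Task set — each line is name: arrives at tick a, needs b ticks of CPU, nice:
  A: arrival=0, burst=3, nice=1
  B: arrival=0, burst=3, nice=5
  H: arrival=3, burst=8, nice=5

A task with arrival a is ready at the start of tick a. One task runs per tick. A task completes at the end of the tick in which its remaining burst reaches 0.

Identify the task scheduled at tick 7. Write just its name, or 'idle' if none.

t=0: vr[A=0 B=0] → run A
t=1: vr[A=256/205 B=0] → run B
t=2: vr[A=256/205 B=1024/335] → run A
t=3: vr[A=512/205 B=1024/335 H=512/205] → run A
t=4: vr[B=1024/335 H=512/205] → run H
t=5: vr[B=1024/335 H=76288/13735] → run B
t=6: vr[B=2048/335 H=76288/13735] → run H
t=7: vr[B=2048/335 H=118272/13735] → run B
t=8: vr[H=118272/13735] → run H
t=9: vr[H=160256/13735] → run H
t=10: vr[H=40448/2747] → run H
t=11: vr[H=244224/13735] → run H
t=12: vr[H=286208/13735] → run H
t=13: vr[H=328192/13735] → run H
t=14: (idle)
t=15: (idle)
t=16: (idle)

running at tick 7 = B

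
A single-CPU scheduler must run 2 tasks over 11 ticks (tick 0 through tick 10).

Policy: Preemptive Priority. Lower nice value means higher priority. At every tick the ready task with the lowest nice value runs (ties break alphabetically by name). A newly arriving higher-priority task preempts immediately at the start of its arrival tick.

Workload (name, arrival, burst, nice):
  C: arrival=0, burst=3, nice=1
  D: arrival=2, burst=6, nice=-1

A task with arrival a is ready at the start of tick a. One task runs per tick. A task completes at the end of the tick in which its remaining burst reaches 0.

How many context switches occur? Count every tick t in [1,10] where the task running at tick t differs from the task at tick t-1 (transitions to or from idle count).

context switches = 3

t=0: ready={C} → run C
t=1: ready={C} → run C
t=2: ready={C,D} → run D
t=3: ready={C,D} → run D
t=4: ready={C,D} → run D
t=5: ready={C,D} → run D
t=6: ready={C,D} → run D
t=7: ready={C,D} → run D
t=8: ready={C} → run C
t=9: (idle)
t=10: (idle)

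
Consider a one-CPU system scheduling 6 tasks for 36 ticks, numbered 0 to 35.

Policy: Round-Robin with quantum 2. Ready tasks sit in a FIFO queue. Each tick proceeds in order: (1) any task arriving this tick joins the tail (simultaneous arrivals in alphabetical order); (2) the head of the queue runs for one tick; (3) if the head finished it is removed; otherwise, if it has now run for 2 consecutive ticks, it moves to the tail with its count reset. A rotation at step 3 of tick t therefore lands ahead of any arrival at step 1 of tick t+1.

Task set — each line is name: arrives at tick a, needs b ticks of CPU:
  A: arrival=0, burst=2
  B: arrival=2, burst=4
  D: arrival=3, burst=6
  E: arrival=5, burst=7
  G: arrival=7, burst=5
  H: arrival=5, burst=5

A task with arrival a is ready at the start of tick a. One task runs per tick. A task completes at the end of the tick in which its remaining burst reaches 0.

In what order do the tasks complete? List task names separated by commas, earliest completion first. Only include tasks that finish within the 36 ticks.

t=0: queue=[A] q_used=0 → run A
t=1: queue=[A] q_used=1 → run A
t=2: queue=[B] q_used=0 → run B
t=3: queue=[B,D] q_used=1 → run B
t=4: queue=[D,B] q_used=0 → run D
t=5: queue=[D,B,E,H] q_used=1 → run D
t=6: queue=[B,E,H,D] q_used=0 → run B
t=7: queue=[B,E,H,D,G] q_used=1 → run B
t=8: queue=[E,H,D,G] q_used=0 → run E
t=9: queue=[E,H,D,G] q_used=1 → run E
t=10: queue=[H,D,G,E] q_used=0 → run H
t=11: queue=[H,D,G,E] q_used=1 → run H
t=12: queue=[D,G,E,H] q_used=0 → run D
t=13: queue=[D,G,E,H] q_used=1 → run D
t=14: queue=[G,E,H,D] q_used=0 → run G
t=15: queue=[G,E,H,D] q_used=1 → run G
t=16: queue=[E,H,D,G] q_used=0 → run E
t=17: queue=[E,H,D,G] q_used=1 → run E
t=18: queue=[H,D,G,E] q_used=0 → run H
t=19: queue=[H,D,G,E] q_used=1 → run H
t=20: queue=[D,G,E,H] q_used=0 → run D
t=21: queue=[D,G,E,H] q_used=1 → run D
t=22: queue=[G,E,H] q_used=0 → run G
t=23: queue=[G,E,H] q_used=1 → run G
t=24: queue=[E,H,G] q_used=0 → run E
t=25: queue=[E,H,G] q_used=1 → run E
t=26: queue=[H,G,E] q_used=0 → run H
t=27: queue=[G,E] q_used=0 → run G
t=28: queue=[E] q_used=0 → run E
t=29: (idle)
t=30: (idle)
t=31: (idle)
t=32: (idle)
t=33: (idle)
t=34: (idle)
t=35: (idle)

completion order = A, B, D, H, G, E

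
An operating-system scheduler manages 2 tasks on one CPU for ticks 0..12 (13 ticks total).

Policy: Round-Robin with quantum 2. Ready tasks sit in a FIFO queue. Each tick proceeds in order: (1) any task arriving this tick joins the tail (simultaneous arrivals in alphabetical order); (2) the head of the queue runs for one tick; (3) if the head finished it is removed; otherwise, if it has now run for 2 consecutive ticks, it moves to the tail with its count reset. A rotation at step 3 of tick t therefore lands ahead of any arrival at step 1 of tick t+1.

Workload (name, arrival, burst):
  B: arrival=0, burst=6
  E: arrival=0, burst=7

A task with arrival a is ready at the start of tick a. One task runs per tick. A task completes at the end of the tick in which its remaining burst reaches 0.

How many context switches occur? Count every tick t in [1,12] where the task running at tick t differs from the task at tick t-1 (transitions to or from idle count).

context switches = 5

t=0: queue=[B,E] q_used=0 → run B
t=1: queue=[B,E] q_used=1 → run B
t=2: queue=[E,B] q_used=0 → run E
t=3: queue=[E,B] q_used=1 → run E
t=4: queue=[B,E] q_used=0 → run B
t=5: queue=[B,E] q_used=1 → run B
t=6: queue=[E,B] q_used=0 → run E
t=7: queue=[E,B] q_used=1 → run E
t=8: queue=[B,E] q_used=0 → run B
t=9: queue=[B,E] q_used=1 → run B
t=10: queue=[E] q_used=0 → run E
t=11: queue=[E] q_used=1 → run E
t=12: queue=[E] q_used=0 → run E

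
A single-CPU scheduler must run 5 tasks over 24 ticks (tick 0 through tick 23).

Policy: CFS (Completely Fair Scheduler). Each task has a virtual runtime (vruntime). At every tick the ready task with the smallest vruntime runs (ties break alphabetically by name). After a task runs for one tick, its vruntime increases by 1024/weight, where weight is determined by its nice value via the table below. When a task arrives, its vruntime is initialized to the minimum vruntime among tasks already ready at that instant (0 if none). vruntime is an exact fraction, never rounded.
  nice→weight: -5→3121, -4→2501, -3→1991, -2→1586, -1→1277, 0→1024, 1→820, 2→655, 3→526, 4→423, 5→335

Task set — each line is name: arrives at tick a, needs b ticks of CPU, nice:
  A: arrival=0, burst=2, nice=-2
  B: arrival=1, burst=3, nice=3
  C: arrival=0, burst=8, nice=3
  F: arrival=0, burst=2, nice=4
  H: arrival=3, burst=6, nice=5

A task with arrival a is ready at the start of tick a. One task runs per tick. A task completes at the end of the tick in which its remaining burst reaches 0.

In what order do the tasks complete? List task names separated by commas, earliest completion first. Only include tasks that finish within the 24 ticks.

completion order = A, F, B, C, H

t=0: vr[A=0 C=0 F=0] → run A
t=1: vr[A=512/793 B=0 C=0 F=0] → run B
t=2: vr[A=512/793 B=512/263 C=0 F=0] → run C
t=3: vr[A=512/793 B=512/263 C=512/263 F=0 H=0] → run F
t=4: vr[A=512/793 B=512/263 C=512/263 F=1024/423 H=0] → run H
t=5: vr[A=512/793 B=512/263 C=512/263 F=1024/423 H=1024/335] → run A
t=6: vr[B=512/263 C=512/263 F=1024/423 H=1024/335] → run B
t=7: vr[B=1024/263 C=512/263 F=1024/423 H=1024/335] → run C
t=8: vr[B=1024/263 C=1024/263 F=1024/423 H=1024/335] → run F
t=9: vr[B=1024/263 C=1024/263 H=1024/335] → run H
t=10: vr[B=1024/263 C=1024/263 H=2048/335] → run B
t=11: vr[C=1024/263 H=2048/335] → run C
t=12: vr[C=1536/263 H=2048/335] → run C
t=13: vr[C=2048/263 H=2048/335] → run H
t=14: vr[C=2048/263 H=3072/335] → run C
t=15: vr[C=2560/263 H=3072/335] → run H
t=16: vr[C=2560/263 H=4096/335] → run C
t=17: vr[C=3072/263 H=4096/335] → run C
t=18: vr[C=3584/263 H=4096/335] → run H
t=19: vr[C=3584/263 H=1024/67] → run C
t=20: vr[H=1024/67] → run H
t=21: (idle)
t=22: (idle)
t=23: (idle)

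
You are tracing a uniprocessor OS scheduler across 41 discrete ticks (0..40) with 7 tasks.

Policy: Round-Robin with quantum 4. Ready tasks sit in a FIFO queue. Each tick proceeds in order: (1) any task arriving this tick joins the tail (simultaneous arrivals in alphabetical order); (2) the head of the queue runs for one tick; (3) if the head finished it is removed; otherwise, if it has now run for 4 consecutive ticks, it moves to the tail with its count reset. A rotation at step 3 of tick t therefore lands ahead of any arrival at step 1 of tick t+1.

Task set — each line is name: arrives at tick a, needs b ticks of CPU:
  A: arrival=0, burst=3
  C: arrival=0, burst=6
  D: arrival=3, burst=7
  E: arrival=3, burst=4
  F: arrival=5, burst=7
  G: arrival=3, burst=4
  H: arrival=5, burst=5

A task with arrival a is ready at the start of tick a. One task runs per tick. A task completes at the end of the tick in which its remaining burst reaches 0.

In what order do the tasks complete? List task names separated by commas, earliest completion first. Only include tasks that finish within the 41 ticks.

t=0: queue=[A,C] q_used=0 → run A
t=1: queue=[A,C] q_used=1 → run A
t=2: queue=[A,C] q_used=2 → run A
t=3: queue=[C,D,E,G] q_used=0 → run C
t=4: queue=[C,D,E,G] q_used=1 → run C
t=5: queue=[C,D,E,G,F,H] q_used=2 → run C
t=6: queue=[C,D,E,G,F,H] q_used=3 → run C
t=7: queue=[D,E,G,F,H,C] q_used=0 → run D
t=8: queue=[D,E,G,F,H,C] q_used=1 → run D
t=9: queue=[D,E,G,F,H,C] q_used=2 → run D
t=10: queue=[D,E,G,F,H,C] q_used=3 → run D
t=11: queue=[E,G,F,H,C,D] q_used=0 → run E
t=12: queue=[E,G,F,H,C,D] q_used=1 → run E
t=13: queue=[E,G,F,H,C,D] q_used=2 → run E
t=14: queue=[E,G,F,H,C,D] q_used=3 → run E
t=15: queue=[G,F,H,C,D] q_used=0 → run G
t=16: queue=[G,F,H,C,D] q_used=1 → run G
t=17: queue=[G,F,H,C,D] q_used=2 → run G
t=18: queue=[G,F,H,C,D] q_used=3 → run G
t=19: queue=[F,H,C,D] q_used=0 → run F
t=20: queue=[F,H,C,D] q_used=1 → run F
t=21: queue=[F,H,C,D] q_used=2 → run F
t=22: queue=[F,H,C,D] q_used=3 → run F
t=23: queue=[H,C,D,F] q_used=0 → run H
t=24: queue=[H,C,D,F] q_used=1 → run H
t=25: queue=[H,C,D,F] q_used=2 → run H
t=26: queue=[H,C,D,F] q_used=3 → run H
t=27: queue=[C,D,F,H] q_used=0 → run C
t=28: queue=[C,D,F,H] q_used=1 → run C
t=29: queue=[D,F,H] q_used=0 → run D
t=30: queue=[D,F,H] q_used=1 → run D
t=31: queue=[D,F,H] q_used=2 → run D
t=32: queue=[F,H] q_used=0 → run F
t=33: queue=[F,H] q_used=1 → run F
t=34: queue=[F,H] q_used=2 → run F
t=35: queue=[H] q_used=0 → run H
t=36: (idle)
t=37: (idle)
t=38: (idle)
t=39: (idle)
t=40: (idle)

completion order = A, E, G, C, D, F, H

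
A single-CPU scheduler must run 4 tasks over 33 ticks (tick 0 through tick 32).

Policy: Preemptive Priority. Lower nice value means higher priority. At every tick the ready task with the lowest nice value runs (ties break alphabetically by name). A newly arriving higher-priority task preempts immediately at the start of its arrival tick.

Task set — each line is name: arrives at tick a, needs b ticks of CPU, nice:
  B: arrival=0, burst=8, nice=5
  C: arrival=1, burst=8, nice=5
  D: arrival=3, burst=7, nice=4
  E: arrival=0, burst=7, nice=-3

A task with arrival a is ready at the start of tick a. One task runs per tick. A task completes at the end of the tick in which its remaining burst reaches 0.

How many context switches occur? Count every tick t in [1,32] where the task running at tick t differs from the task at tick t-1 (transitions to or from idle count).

t=0: ready={B,E} → run E
t=1: ready={B,C,E} → run E
t=2: ready={B,C,E} → run E
t=3: ready={B,C,D,E} → run E
t=4: ready={B,C,D,E} → run E
t=5: ready={B,C,D,E} → run E
t=6: ready={B,C,D,E} → run E
t=7: ready={B,C,D} → run D
t=8: ready={B,C,D} → run D
t=9: ready={B,C,D} → run D
t=10: ready={B,C,D} → run D
t=11: ready={B,C,D} → run D
t=12: ready={B,C,D} → run D
t=13: ready={B,C,D} → run D
t=14: ready={B,C} → run B
t=15: ready={B,C} → run B
t=16: ready={B,C} → run B
t=17: ready={B,C} → run B
t=18: ready={B,C} → run B
t=19: ready={B,C} → run B
t=20: ready={B,C} → run B
t=21: ready={B,C} → run B
t=22: ready={C} → run C
t=23: ready={C} → run C
t=24: ready={C} → run C
t=25: ready={C} → run C
t=26: ready={C} → run C
t=27: ready={C} → run C
t=28: ready={C} → run C
t=29: ready={C} → run C
t=30: (idle)
t=31: (idle)
t=32: (idle)

context switches = 4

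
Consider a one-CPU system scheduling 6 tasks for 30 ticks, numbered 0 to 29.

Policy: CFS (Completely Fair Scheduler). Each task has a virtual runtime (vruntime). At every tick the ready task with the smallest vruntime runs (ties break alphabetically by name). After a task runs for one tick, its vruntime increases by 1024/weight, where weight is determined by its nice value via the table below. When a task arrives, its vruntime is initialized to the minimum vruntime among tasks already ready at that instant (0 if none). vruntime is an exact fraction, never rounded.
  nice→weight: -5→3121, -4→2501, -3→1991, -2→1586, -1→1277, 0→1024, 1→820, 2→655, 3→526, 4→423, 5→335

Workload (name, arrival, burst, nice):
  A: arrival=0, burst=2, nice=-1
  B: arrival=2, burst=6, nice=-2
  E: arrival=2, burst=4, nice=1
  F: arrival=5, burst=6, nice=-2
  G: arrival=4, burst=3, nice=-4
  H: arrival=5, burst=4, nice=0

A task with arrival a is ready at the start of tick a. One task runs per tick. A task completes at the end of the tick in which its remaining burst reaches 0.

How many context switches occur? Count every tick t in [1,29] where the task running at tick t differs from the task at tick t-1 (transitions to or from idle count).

t=0: vr[A=0] → run A
t=1: vr[A=1024/1277] → run A
t=2: vr[B=0 E=0] → run B
t=3: vr[B=512/793 E=0] → run E
t=4: vr[B=512/793 E=256/205 G=512/793] → run B
t=5: vr[B=1024/793 E=256/205 F=512/793 G=512/793 H=512/793] → run F
t=6: vr[B=1024/793 E=256/205 F=1024/793 G=512/793 H=512/793] → run G
t=7: vr[B=1024/793 E=256/205 F=1024/793 G=34304/32513 H=512/793] → run H
t=8: vr[B=1024/793 E=256/205 F=1024/793 G=34304/32513 H=1305/793] → run G
t=9: vr[B=1024/793 E=256/205 F=1024/793 G=47616/32513 H=1305/793] → run E
t=10: vr[B=1024/793 E=512/205 F=1024/793 G=47616/32513 H=1305/793] → run B
t=11: vr[B=1536/793 E=512/205 F=1024/793 G=47616/32513 H=1305/793] → run F
t=12: vr[B=1536/793 E=512/205 F=1536/793 G=47616/32513 H=1305/793] → run G
t=13: vr[B=1536/793 E=512/205 F=1536/793 H=1305/793] → run H
t=14: vr[B=1536/793 E=512/205 F=1536/793 H=2098/793] → run B
t=15: vr[B=2048/793 E=512/205 F=1536/793 H=2098/793] → run F
t=16: vr[B=2048/793 E=512/205 F=2048/793 H=2098/793] → run E
t=17: vr[B=2048/793 E=768/205 F=2048/793 H=2098/793] → run B
t=18: vr[B=2560/793 E=768/205 F=2048/793 H=2098/793] → run F
t=19: vr[B=2560/793 E=768/205 F=2560/793 H=2098/793] → run H
t=20: vr[B=2560/793 E=768/205 F=2560/793 H=2891/793] → run B
t=21: vr[E=768/205 F=2560/793 H=2891/793] → run F
t=22: vr[E=768/205 F=3072/793 H=2891/793] → run H
t=23: vr[E=768/205 F=3072/793] → run E
t=24: vr[F=3072/793] → run F
t=25: (idle)
t=26: (idle)
t=27: (idle)
t=28: (idle)
t=29: (idle)

context switches = 24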